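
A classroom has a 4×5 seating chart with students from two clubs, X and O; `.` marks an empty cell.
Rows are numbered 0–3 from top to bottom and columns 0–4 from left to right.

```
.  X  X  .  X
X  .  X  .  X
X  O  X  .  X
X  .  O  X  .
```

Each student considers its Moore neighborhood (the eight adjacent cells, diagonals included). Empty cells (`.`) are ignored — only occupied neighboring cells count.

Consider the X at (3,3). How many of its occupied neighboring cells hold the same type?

Occupied neighbors of (3,3): (2,2)=X, (2,4)=X, (3,2)=O.
Same type (X): 2 of 3.

2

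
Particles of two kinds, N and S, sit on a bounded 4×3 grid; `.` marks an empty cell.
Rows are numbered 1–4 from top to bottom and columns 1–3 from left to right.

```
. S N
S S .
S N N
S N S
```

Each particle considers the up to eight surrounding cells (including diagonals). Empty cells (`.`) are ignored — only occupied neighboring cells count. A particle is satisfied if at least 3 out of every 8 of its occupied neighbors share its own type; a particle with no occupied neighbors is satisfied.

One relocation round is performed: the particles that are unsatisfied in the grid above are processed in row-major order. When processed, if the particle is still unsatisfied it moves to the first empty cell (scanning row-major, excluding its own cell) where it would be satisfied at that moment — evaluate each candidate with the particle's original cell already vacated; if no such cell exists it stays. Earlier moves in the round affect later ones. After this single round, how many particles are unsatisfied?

0

Initially unsatisfied (in order): (1,3), (3,2), (4,1), (4,3).
  (1,3) → (2,3).
  (3,2): now satisfied by earlier moves; stays.
  (4,1) → (1,1).
  (4,3) → (1,3).
Resulting grid:
S S S
S S N
S N N
. N .
All satisfied now.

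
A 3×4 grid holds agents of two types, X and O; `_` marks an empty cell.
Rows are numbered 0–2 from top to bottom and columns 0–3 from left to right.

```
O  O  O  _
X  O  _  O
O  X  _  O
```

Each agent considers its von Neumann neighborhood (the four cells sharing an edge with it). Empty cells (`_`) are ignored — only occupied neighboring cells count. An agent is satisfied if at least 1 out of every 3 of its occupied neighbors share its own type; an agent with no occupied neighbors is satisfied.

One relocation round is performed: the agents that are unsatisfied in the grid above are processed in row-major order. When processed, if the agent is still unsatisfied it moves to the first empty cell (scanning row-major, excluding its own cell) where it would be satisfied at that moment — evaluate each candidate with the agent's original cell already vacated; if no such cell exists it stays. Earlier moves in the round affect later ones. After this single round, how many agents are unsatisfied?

Initially unsatisfied (in order): (1,0), (2,0), (2,1).
  (1,0) → (2,2).
  (2,0) → (0,3).
  (2,1): now satisfied by earlier moves; stays.
Resulting grid:
O O O O
_ O _ O
_ X X O
All satisfied now.

0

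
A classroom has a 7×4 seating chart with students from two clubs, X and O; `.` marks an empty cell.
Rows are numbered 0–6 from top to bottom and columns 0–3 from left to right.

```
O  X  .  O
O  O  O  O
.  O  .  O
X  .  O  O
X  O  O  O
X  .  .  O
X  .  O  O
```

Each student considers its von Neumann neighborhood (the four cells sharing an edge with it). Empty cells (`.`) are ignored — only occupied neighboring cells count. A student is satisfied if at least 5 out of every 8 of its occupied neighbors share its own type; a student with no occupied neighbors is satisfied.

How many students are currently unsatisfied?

3

Row 0: (0,0)O 1/2 ✗ · (0,1)X 0/2 ✗ · (0,3)O 1/1 ✓
Row 1: (1,0)O 2/2 ✓ · (1,1)O 3/4 ✓ · (1,2)O 2/2 ✓ · (1,3)O 3/3 ✓
Row 2: (2,1)O 1/1 ✓ · (2,3)O 2/2 ✓
Row 3: (3,0)X 1/1 ✓ · (3,2)O 2/2 ✓ · (3,3)O 3/3 ✓
Row 4: (4,0)X 2/3 ✓ · (4,1)O 1/2 ✗ · (4,2)O 3/3 ✓ · (4,3)O 3/3 ✓
Row 5: (5,0)X 2/2 ✓ · (5,3)O 2/2 ✓
Row 6: (6,0)X 1/1 ✓ · (6,2)O 1/1 ✓ · (6,3)O 2/2 ✓
Unsatisfied: (0,0), (0,1), (4,1) — 3 in total.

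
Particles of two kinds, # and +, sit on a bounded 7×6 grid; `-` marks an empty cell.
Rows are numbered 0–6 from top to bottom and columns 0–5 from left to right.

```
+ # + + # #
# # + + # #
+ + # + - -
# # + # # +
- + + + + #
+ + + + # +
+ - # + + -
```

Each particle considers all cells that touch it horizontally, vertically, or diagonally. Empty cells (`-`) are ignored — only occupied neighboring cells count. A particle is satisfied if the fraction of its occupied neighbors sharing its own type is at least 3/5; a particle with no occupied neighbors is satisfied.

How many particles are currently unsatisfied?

20

Row 0: (0,0)+ 0/3 unhappy · (0,1)# 2/5 unhappy · (0,2)+ 3/5 ok · (0,3)+ 3/5 ok · (0,4)# 3/5 ok · (0,5)# 3/3 ok
Row 1: (1,0)# 2/5 unhappy · (1,1)# 3/8 unhappy · (1,2)+ 5/8 ok · (1,3)+ 4/7 unhappy · (1,4)# 3/6 unhappy · (1,5)# 3/3 ok
Row 2: (2,0)+ 1/5 unhappy · (2,1)+ 3/8 unhappy · (2,2)# 3/8 unhappy · (2,3)+ 3/7 unhappy
Row 3: (3,0)# 1/4 unhappy · (3,1)# 2/7 unhappy · (3,2)+ 5/8 ok · (3,3)# 2/7 unhappy · (3,4)# 2/6 unhappy · (3,5)+ 1/3 unhappy
Row 4: (4,1)+ 5/7 ok · (4,2)+ 6/8 ok · (4,3)+ 5/8 ok · (4,4)+ 4/8 unhappy · (4,5)# 2/5 unhappy
Row 5: (5,0)+ 3/3 ok · (5,1)+ 5/6 ok · (5,2)+ 6/7 ok · (5,3)+ 6/8 ok · (5,4)# 1/7 unhappy · (5,5)+ 2/4 unhappy
Row 6: (6,0)+ 2/2 ok · (6,2)# 0/4 unhappy · (6,3)+ 3/5 ok · (6,4)+ 3/4 ok
Unsatisfied: (0,0), (0,1), (1,0), (1,1), (1,3), (1,4), (2,0), (2,1), (2,2), (2,3), (3,0), (3,1), (3,3), (3,4), (3,5), (4,4), (4,5), (5,4), (5,5), (6,2) — 20 in total.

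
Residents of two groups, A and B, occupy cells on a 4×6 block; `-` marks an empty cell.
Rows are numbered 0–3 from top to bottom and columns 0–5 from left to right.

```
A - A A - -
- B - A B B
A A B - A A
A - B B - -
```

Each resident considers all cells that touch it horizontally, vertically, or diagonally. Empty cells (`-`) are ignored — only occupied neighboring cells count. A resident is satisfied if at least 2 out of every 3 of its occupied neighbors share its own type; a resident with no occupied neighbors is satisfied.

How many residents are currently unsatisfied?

(0,0)A 0/1 unhappy
(0,2)A 2/3 ok
(0,3)A 2/3 ok
(1,1)B 1/5 unhappy
(1,3)A 3/5 unhappy
(1,4)B 1/5 unhappy
(1,5)B 1/3 unhappy
(2,0)A 2/3 ok
(2,1)A 2/5 unhappy
(2,2)B 3/5 unhappy
(2,4)A 2/5 unhappy
(2,5)A 1/3 unhappy
(3,0)A 2/2 ok
(3,2)B 2/3 ok
(3,3)B 2/3 ok
Unsatisfied: (0,0), (1,1), (1,3), (1,4), (1,5), (2,1), (2,2), (2,4), (2,5) — 9 in total.

9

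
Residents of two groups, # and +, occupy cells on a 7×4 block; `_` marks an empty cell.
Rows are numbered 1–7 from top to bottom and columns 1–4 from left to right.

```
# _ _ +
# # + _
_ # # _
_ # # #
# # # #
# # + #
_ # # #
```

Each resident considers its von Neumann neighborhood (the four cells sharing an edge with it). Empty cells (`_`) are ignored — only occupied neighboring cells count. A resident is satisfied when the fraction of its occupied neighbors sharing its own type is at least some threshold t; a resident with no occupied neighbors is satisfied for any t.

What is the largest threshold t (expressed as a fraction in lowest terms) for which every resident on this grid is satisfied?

(1,1)# 1/1
(1,4)+ — no occupied neighbors
(2,1)# 2/2
(2,2)# 2/3
(2,3)+ 0/2
(3,2)# 3/3
(3,3)# 2/3
(4,2)# 3/3
(4,3)# 4/4
(4,4)# 2/2
(5,1)# 2/2
(5,2)# 4/4
(5,3)# 3/4
(5,4)# 3/3
(6,1)# 2/2
(6,2)# 3/4
(6,3)+ 0/4
(6,4)# 2/3
(7,2)# 2/2
(7,3)# 2/3
(7,4)# 2/2
The smallest same-type fraction is 0/2 at (2,3), which reduces to 0/1. Any threshold above that leaves this resident unsatisfied.

0/1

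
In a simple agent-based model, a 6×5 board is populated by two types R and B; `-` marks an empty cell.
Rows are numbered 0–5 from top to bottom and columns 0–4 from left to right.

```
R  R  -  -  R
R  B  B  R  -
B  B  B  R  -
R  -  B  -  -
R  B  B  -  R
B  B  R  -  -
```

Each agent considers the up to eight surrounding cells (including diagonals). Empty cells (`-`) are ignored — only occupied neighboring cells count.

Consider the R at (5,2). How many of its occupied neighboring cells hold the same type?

Occupied neighbors of (5,2): (4,1)=B, (4,2)=B, (5,1)=B.
Same type (R): 0 of 3.

0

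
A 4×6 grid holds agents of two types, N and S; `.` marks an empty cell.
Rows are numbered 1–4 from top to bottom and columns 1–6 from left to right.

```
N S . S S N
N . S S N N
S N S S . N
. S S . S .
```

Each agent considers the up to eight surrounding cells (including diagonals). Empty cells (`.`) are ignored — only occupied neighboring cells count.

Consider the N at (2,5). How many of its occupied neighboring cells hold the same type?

3

Occupied neighbors of (2,5): (1,4)=S, (1,5)=S, (1,6)=N, (2,4)=S, (2,6)=N, (3,4)=S, (3,6)=N.
Same type (N): 3 of 7.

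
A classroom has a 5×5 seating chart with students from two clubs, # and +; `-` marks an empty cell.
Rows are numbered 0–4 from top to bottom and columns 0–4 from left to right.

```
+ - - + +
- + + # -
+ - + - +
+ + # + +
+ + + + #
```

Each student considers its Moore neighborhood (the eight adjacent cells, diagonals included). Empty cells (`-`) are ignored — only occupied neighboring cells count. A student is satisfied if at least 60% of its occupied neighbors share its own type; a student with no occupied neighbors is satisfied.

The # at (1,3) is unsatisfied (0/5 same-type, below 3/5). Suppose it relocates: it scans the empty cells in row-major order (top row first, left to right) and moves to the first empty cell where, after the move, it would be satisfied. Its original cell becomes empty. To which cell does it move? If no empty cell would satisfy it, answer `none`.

none

Vacating (1,3). Empty cells in order:
  (0,1): 0/3 same-type → still unsatisfied.
  (0,2): 0/3 same-type → still unsatisfied.
  (1,0): 0/3 same-type → still unsatisfied.
  (1,4): 0/3 same-type → still unsatisfied.
  (2,1): 1/7 same-type → still unsatisfied.
  (2,3): 1/6 same-type → still unsatisfied.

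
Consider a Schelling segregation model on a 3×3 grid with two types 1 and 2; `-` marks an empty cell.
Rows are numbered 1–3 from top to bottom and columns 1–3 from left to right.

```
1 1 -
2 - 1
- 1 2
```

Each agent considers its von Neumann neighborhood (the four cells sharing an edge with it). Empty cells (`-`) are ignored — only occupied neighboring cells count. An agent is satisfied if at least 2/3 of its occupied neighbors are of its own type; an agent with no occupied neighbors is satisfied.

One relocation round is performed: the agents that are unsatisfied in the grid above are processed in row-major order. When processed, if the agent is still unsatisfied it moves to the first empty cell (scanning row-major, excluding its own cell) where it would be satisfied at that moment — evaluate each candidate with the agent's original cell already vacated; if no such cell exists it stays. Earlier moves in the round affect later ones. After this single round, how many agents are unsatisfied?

Initially unsatisfied (in order): (1,1), (2,1), (2,3), (3,2), (3,3).
  (1,1) → (1,3).
  (2,1): now satisfied by earlier moves; stays.
  (2,3) → (2,2).
  (3,2) → (2,3).
  (3,3) → (3,1).
Resulting grid:
- 1 1
2 1 1
2 - -
Unsatisfied now: (2,1).

1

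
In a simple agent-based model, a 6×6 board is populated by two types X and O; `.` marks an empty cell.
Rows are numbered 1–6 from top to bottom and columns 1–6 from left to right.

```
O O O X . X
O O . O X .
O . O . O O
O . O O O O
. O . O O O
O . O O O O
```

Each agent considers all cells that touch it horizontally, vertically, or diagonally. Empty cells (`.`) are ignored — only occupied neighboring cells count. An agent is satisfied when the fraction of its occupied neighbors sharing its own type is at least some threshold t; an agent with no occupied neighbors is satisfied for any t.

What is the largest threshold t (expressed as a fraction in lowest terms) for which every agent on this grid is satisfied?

(1,1)O 3/3
(1,2)O 4/4
(1,3)O 3/4
(1,4)X 1/3
(1,6)X 1/1
(2,1)O 4/4
(2,2)O 6/6
(2,4)O 3/5
(2,5)X 2/5
(3,1)O 3/3
(3,3)O 4/4
(3,5)O 5/6
(3,6)O 3/4
(4,1)O 2/2
(4,3)O 4/4
(4,4)O 6/6
(4,5)O 7/7
(4,6)O 5/5
(5,2)O 4/4
(5,4)O 7/7
(5,5)O 8/8
(5,6)O 5/5
(6,1)O 1/1
(6,3)O 3/3
(6,4)O 4/4
(6,5)O 5/5
(6,6)O 3/3
The smallest same-type fraction is 1/3 at (1,4), which reduces to 1/3. Any threshold above that leaves this agent unsatisfied.

1/3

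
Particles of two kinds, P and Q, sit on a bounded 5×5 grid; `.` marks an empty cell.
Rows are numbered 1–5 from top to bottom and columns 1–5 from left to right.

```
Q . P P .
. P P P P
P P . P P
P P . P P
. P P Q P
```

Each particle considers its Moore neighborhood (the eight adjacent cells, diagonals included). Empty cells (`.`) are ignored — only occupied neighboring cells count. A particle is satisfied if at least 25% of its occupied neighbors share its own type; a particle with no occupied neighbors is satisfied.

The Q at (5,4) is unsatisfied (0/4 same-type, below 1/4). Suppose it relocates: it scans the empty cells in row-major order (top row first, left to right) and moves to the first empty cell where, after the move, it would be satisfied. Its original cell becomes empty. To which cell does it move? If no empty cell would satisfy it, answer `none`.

Vacating (5,4). Empty cells in order:
  (1,2): 1/4 same-type → satisfied — stop here.

(1,2)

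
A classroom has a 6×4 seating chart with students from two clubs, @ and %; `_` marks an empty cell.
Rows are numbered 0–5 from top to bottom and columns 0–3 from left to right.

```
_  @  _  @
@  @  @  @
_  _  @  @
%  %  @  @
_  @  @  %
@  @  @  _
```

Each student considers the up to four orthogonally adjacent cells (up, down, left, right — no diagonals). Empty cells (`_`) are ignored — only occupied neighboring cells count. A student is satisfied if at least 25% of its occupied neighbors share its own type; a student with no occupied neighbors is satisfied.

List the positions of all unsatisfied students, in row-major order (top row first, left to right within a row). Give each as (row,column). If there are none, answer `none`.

Row 0: (0,1)@ 1/1 ok · (0,3)@ 1/1 ok
Row 1: (1,0)@ 1/1 ok · (1,1)@ 3/3 ok · (1,2)@ 3/3 ok · (1,3)@ 3/3 ok
Row 2: (2,2)@ 3/3 ok · (2,3)@ 3/3 ok
Row 3: (3,0)% 1/1 ok · (3,1)% 1/3 ok · (3,2)@ 3/4 ok · (3,3)@ 2/3 ok
Row 4: (4,1)@ 2/3 ok · (4,2)@ 3/4 ok · (4,3)% 0/2 unhappy
Row 5: (5,0)@ 1/1 ok · (5,1)@ 3/3 ok · (5,2)@ 2/2 ok

(4,3)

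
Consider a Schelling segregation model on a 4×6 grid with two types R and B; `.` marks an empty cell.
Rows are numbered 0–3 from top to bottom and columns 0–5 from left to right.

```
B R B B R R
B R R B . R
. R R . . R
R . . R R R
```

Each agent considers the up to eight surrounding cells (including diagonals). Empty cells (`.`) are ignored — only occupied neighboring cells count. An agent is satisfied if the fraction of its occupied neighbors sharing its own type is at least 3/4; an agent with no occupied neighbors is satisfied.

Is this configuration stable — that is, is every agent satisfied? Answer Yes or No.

No

(0,0)B 1/3 ✗
(0,1)R 2/5 ✗
(0,2)B 2/5 ✗
(0,3)B 2/4 ✗
(0,4)R 2/4 ✗
(0,5)R 2/2 ✓
(1,0)B 1/4 ✗
(1,1)R 4/7 ✗
(1,2)R 4/7 ✗
(1,3)B 2/5 ✗
(1,5)R 3/3 ✓
(2,1)R 4/5 ✓
(2,2)R 4/5 ✓
(2,5)R 3/3 ✓
(3,0)R 1/1 ✓
(3,3)R 2/2 ✓
(3,4)R 3/3 ✓
(3,5)R 2/2 ✓
For instance (0,0) has only 1/3 same-type neighbors, below 3/4.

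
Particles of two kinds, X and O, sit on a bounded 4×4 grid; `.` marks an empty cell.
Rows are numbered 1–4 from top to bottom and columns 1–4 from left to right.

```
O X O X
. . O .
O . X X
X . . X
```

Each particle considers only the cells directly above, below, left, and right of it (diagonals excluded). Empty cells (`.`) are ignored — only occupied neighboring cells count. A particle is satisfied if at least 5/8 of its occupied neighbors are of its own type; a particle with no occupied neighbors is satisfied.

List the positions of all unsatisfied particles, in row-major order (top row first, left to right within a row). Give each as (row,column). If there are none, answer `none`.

(1,1), (1,2), (1,3), (1,4), (2,3), (3,1), (3,3), (4,1)

Row 1: (1,1)O 0/1 ✗ · (1,2)X 0/2 ✗ · (1,3)O 1/3 ✗ · (1,4)X 0/1 ✗
Row 2: (2,3)O 1/2 ✗
Row 3: (3,1)O 0/1 ✗ · (3,3)X 1/2 ✗ · (3,4)X 2/2 ✓
Row 4: (4,1)X 0/1 ✗ · (4,4)X 1/1 ✓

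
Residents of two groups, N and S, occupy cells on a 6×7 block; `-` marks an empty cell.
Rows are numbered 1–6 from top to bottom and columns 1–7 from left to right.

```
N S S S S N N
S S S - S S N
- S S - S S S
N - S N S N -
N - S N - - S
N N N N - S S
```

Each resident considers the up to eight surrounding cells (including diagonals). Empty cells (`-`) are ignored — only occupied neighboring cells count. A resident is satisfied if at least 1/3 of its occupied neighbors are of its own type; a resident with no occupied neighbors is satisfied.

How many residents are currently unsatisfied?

Row 1: (1,1)N 0/3 unhappy · (1,2)S 4/5 ok · (1,3)S 4/4 ok · (1,4)S 4/4 ok · (1,5)S 3/4 ok · (1,6)N 2/5 ok · (1,7)N 2/3 ok
Row 2: (2,1)S 3/4 ok · (2,2)S 6/7 ok · (2,3)S 6/6 ok · (2,5)S 5/6 ok · (2,6)S 5/8 ok · (2,7)N 2/5 ok
Row 3: (3,2)S 5/6 ok · (3,3)S 4/5 ok · (3,5)S 4/6 ok · (3,6)S 5/7 ok · (3,7)S 2/4 ok
Row 4: (4,1)N 1/2 ok · (4,3)S 3/5 ok · (4,4)N 1/6 unhappy · (4,5)S 2/5 ok · (4,6)N 0/5 unhappy
Row 5: (5,1)N 3/3 ok · (5,3)S 1/6 unhappy · (5,4)N 3/6 ok · (5,7)S 2/3 ok
Row 6: (6,1)N 2/2 ok · (6,2)N 3/4 ok · (6,3)N 3/4 ok · (6,4)N 2/3 ok · (6,6)S 2/2 ok · (6,7)S 2/2 ok
Unsatisfied: (1,1), (4,4), (4,6), (5,3) — 4 in total.

4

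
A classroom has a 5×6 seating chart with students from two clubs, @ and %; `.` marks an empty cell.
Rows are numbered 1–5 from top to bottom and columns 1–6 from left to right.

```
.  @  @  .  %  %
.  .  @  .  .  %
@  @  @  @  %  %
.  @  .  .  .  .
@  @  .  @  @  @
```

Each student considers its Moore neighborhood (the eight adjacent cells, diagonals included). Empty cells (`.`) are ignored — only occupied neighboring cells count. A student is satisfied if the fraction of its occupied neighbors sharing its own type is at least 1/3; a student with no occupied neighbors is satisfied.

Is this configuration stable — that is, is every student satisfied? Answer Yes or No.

Row 1: (1,2)@ 2/2 satisfied · (1,3)@ 2/2 satisfied · (1,5)% 2/2 satisfied · (1,6)% 2/2 satisfied
Row 2: (2,3)@ 5/5 satisfied · (2,6)% 4/4 satisfied
Row 3: (3,1)@ 2/2 satisfied · (3,2)@ 4/4 satisfied · (3,3)@ 4/4 satisfied · (3,4)@ 2/3 satisfied · (3,5)% 2/3 satisfied · (3,6)% 2/2 satisfied
Row 4: (4,2)@ 5/5 satisfied
Row 5: (5,1)@ 2/2 satisfied · (5,2)@ 2/2 satisfied · (5,4)@ 1/1 satisfied · (5,5)@ 2/2 satisfied · (5,6)@ 1/1 satisfied
All meet the threshold, so the configuration is stable.

Yes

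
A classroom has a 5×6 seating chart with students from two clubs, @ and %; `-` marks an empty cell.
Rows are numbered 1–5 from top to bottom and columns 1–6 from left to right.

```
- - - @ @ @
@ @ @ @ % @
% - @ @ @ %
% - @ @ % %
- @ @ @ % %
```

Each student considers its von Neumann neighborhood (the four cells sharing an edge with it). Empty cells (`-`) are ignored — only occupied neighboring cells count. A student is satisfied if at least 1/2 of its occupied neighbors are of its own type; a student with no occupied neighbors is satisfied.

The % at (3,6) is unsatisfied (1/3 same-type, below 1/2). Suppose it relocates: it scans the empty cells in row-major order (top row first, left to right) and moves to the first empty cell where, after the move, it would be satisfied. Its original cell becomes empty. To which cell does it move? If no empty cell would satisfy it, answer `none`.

Vacating (3,6). Empty cells in order:
  (1,1): 0/1 same-type → still unsatisfied.
  (1,2): 0/1 same-type → still unsatisfied.
  (1,3): 0/2 same-type → still unsatisfied.
  (3,2): 1/3 same-type → still unsatisfied.
  (4,2): 1/3 same-type → still unsatisfied.
  (5,1): 1/2 same-type → satisfied — stop here.

(5,1)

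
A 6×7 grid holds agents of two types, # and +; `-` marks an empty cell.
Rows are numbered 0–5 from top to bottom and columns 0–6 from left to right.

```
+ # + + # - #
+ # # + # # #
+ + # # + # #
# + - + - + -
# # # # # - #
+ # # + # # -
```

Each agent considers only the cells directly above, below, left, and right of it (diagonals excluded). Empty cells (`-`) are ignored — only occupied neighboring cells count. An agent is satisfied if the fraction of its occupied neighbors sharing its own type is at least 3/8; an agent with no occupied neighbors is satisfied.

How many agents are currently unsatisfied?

Row 0: (0,0)+ 1/2 ok · (0,1)# 1/3 unhappy · (0,2)+ 1/3 unhappy · (0,3)+ 2/3 ok · (0,4)# 1/2 ok · (0,6)# 1/1 ok
Row 1: (1,0)+ 2/3 ok · (1,1)# 2/4 ok · (1,2)# 2/4 ok · (1,3)+ 1/4 unhappy · (1,4)# 2/4 ok · (1,5)# 3/3 ok · (1,6)# 3/3 ok
Row 2: (2,0)+ 2/3 ok · (2,1)+ 2/4 ok · (2,2)# 2/3 ok · (2,3)# 1/4 unhappy · (2,4)+ 0/3 unhappy · (2,5)# 2/4 ok · (2,6)# 2/2 ok
Row 3: (3,0)# 1/3 unhappy · (3,1)+ 1/3 unhappy · (3,3)+ 0/2 unhappy · (3,5)+ 0/1 unhappy
Row 4: (4,0)# 2/3 ok · (4,1)# 3/4 ok · (4,2)# 3/3 ok · (4,3)# 2/4 ok · (4,4)# 2/2 ok · (4,6)# 0/0 ok
Row 5: (5,0)+ 0/2 unhappy · (5,1)# 2/3 ok · (5,2)# 2/3 ok · (5,3)+ 0/3 unhappy · (5,4)# 2/3 ok · (5,5)# 1/1 ok
Unsatisfied: (0,1), (0,2), (1,3), (2,3), (2,4), (3,0), (3,1), (3,3), (3,5), (5,0), (5,3) — 11 in total.

11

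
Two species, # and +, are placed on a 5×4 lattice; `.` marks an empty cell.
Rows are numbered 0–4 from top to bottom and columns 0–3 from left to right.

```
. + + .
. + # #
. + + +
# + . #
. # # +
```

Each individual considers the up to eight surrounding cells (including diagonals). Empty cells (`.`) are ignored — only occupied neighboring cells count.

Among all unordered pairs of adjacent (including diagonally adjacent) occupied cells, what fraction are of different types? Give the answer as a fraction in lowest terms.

17/30

Scan each occupied cell's neighbors to the right and below (and the two forward diagonals) so each pair is counted once.
From row 0: 3 unlike of 6 pairs (running 3/6).
From row 1: 6 unlike of 9 pairs (running 9/15).
From row 2: 3 unlike of 7 pairs (running 12/22).
From row 3: 4 unlike of 6 pairs (running 16/28).
From row 4: 1 unlike of 2 pairs (running 17/30).
Total adjacent occupied pairs: 30; unlike-type pairs: 17.
17/30 is already in lowest terms.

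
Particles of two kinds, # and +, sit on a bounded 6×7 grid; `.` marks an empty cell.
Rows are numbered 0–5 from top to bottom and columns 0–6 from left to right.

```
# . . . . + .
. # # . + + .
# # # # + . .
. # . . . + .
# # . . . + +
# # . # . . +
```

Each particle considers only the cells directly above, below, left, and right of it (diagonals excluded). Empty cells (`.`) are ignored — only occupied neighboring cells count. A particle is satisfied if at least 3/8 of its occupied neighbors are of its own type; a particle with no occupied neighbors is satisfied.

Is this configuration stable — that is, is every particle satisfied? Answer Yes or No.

Row 0: (0,0)# 0/0 ok · (0,5)+ 1/1 ok
Row 1: (1,1)# 2/2 ok · (1,2)# 2/2 ok · (1,4)+ 2/2 ok · (1,5)+ 2/2 ok
Row 2: (2,0)# 1/1 ok · (2,1)# 4/4 ok · (2,2)# 3/3 ok · (2,3)# 1/2 ok · (2,4)+ 1/2 ok
Row 3: (3,1)# 2/2 ok · (3,5)+ 1/1 ok
Row 4: (4,0)# 2/2 ok · (4,1)# 3/3 ok · (4,5)+ 2/2 ok · (4,6)+ 2/2 ok
Row 5: (5,0)# 2/2 ok · (5,1)# 2/2 ok · (5,3)# 0/0 ok · (5,6)+ 1/1 ok
All meet the threshold, so the configuration is stable.

Yes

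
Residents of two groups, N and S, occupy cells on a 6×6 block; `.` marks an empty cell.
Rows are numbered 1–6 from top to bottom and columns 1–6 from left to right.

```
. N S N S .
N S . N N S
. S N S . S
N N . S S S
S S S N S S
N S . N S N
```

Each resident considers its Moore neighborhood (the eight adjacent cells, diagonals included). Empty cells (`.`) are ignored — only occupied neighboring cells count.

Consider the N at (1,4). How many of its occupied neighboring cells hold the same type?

2

Occupied neighbors of (1,4): (1,3)=S, (1,5)=S, (2,4)=N, (2,5)=N.
Same type (N): 2 of 4.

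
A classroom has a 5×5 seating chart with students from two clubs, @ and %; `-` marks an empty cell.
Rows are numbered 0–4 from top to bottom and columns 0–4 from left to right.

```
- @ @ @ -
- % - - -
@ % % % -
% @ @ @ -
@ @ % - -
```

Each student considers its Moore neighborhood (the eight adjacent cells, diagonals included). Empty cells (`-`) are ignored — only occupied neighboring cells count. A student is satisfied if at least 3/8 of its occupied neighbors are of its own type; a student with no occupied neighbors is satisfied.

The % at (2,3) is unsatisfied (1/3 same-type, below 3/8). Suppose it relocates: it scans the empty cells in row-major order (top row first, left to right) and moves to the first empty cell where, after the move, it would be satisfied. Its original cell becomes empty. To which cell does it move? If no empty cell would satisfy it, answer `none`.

Vacating (2,3). Empty cells in order:
  (0,0): 1/2 same-type → satisfied — stop here.

(0,0)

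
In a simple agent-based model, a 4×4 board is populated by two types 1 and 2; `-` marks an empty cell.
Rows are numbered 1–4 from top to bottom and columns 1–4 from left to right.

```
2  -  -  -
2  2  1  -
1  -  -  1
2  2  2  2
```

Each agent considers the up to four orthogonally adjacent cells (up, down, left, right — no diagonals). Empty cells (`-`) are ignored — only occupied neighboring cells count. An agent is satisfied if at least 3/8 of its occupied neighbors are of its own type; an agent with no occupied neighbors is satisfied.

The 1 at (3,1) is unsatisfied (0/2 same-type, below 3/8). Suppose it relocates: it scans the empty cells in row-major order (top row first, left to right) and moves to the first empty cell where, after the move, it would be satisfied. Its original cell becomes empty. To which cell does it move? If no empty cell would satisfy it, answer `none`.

Vacating (3,1). Empty cells in order:
  (1,2): 0/2 same-type → still unsatisfied.
  (1,3): 1/1 same-type → satisfied — stop here.

(1,3)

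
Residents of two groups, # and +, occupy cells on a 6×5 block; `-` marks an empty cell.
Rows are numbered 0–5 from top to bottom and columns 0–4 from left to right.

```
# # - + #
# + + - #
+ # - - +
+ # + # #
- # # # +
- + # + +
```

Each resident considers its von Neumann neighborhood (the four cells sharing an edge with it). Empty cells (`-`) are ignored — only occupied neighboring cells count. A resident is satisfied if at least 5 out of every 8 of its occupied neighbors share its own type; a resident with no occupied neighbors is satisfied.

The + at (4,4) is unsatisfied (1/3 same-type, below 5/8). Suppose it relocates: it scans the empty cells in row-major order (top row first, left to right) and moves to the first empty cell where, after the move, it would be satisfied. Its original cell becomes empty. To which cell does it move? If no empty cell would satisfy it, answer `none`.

(0,2)

Vacating (4,4). Empty cells in order:
  (0,2): 2/3 same-type → satisfied — stop here.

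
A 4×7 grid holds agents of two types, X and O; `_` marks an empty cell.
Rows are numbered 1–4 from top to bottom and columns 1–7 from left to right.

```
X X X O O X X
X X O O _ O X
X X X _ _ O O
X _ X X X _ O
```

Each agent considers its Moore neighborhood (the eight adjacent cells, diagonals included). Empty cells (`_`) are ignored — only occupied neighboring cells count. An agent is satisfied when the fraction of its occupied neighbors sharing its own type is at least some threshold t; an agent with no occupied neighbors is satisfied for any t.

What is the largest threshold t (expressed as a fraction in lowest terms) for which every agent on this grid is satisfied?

2/7

(1,1)X 3/3
(1,2)X 4/5
(1,3)X 2/5
(1,4)O 3/4
(1,5)O 3/4
(1,6)X 2/4
(1,7)X 2/3
(2,1)X 5/5
(2,2)X 7/8
(2,3)O 2/7
(2,4)O 3/5
(2,6)O 3/6
(2,7)X 2/5
(3,1)X 4/4
(3,2)X 6/7
(3,3)X 4/6
(3,6)O 3/5
(3,7)O 3/4
(4,1)X 2/2
(4,3)X 3/3
(4,4)X 3/3
(4,5)X 1/2
(4,7)O 2/2
The smallest same-type fraction is 2/7 at (2,3), which reduces to 2/7. Any threshold above that leaves this agent unsatisfied.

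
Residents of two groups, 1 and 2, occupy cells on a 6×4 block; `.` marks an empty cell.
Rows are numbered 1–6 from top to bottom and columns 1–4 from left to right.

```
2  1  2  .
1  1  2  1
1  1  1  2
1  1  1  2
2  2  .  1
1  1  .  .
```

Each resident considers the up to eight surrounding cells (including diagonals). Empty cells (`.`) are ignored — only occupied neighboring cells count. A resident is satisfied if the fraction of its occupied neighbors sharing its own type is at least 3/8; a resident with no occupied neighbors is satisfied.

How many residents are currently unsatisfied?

Row 1: (1,1)2 0/3 unhappy · (1,2)1 2/5 ok · (1,3)2 1/4 unhappy
Row 2: (2,1)1 4/5 ok · (2,2)1 5/8 ok · (2,3)2 2/7 unhappy · (2,4)1 1/4 unhappy
Row 3: (3,1)1 5/5 ok · (3,2)1 7/8 ok · (3,3)1 5/8 ok · (3,4)2 2/5 ok
Row 4: (4,1)1 3/5 ok · (4,2)1 5/7 ok · (4,3)1 4/7 ok · (4,4)2 1/4 unhappy
Row 5: (5,1)2 1/5 unhappy · (5,2)2 1/6 unhappy · (5,4)1 1/2 ok
Row 6: (6,1)1 1/3 unhappy · (6,2)1 1/3 unhappy
Unsatisfied: (1,1), (1,3), (2,3), (2,4), (4,4), (5,1), (5,2), (6,1), (6,2) — 9 in total.

9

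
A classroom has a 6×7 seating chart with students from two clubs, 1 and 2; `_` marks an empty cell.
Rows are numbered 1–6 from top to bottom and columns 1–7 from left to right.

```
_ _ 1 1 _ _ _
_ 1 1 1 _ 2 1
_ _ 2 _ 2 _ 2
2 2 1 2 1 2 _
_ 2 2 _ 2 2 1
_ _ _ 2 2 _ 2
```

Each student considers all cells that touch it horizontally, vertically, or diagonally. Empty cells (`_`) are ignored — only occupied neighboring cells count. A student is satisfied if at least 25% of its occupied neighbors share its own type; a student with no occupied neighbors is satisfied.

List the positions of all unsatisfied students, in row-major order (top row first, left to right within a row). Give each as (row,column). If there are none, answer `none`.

Row 1: (1,3)1 4/4 ✓ · (1,4)1 3/3 ✓
Row 2: (2,2)1 2/3 ✓ · (2,3)1 4/5 ✓ · (2,4)1 3/5 ✓ · (2,6)2 2/3 ✓ · (2,7)1 0/2 ✗
Row 3: (3,3)2 2/6 ✓ · (3,5)2 3/5 ✓ · (3,7)2 2/3 ✓
Row 4: (4,1)2 2/2 ✓ · (4,2)2 4/5 ✓ · (4,3)1 0/5 ✗ · (4,4)2 4/6 ✓ · (4,5)1 0/5 ✗ · (4,6)2 4/6 ✓
Row 5: (5,2)2 3/4 ✓ · (5,3)2 4/5 ✓ · (5,5)2 5/6 ✓ · (5,6)2 4/6 ✓ · (5,7)1 0/3 ✗
Row 6: (6,4)2 3/3 ✓ · (6,5)2 3/3 ✓ · (6,7)2 1/2 ✓

(2,7), (4,3), (4,5), (5,7)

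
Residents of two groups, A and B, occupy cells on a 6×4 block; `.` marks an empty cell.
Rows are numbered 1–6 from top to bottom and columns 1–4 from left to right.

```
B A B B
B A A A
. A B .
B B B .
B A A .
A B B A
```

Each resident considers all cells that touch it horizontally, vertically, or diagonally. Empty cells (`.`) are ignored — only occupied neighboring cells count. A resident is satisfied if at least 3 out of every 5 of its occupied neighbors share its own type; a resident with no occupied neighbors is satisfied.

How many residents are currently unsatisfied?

19

(1,1)B 1/3 not
(1,2)A 2/5 not
(1,3)B 1/5 not
(1,4)B 1/3 not
(2,1)B 1/4 not
(2,2)A 3/7 not
(2,3)A 4/7 not
(2,4)A 1/4 not
(3,2)A 2/7 not
(3,3)B 2/6 not
(4,1)B 2/4 not
(4,2)B 4/7 not
(4,3)B 2/5 not
(5,1)B 3/5 satisfied
(5,2)A 2/8 not
(5,3)A 2/6 not
(6,1)A 1/3 not
(6,2)B 2/5 not
(6,3)B 1/4 not
(6,4)A 1/2 not
Unsatisfied: (1,1), (1,2), (1,3), (1,4), (2,1), (2,2), (2,3), (2,4), (3,2), (3,3), (4,1), (4,2), (4,3), (5,2), (5,3), (6,1), (6,2), (6,3), (6,4) — 19 in total.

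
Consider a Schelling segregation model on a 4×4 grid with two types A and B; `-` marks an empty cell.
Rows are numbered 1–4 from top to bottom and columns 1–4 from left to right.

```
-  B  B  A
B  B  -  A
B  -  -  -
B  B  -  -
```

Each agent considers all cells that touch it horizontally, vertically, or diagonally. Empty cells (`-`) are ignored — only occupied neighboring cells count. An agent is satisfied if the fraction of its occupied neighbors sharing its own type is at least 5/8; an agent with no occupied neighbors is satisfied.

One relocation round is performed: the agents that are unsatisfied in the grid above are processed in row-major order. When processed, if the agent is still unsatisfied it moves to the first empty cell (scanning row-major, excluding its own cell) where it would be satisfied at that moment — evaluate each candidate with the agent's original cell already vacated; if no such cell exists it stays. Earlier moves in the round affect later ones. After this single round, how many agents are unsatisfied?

Initially unsatisfied (in order): (1,3), (1,4), (2,4).
  (1,3) → (1,1).
  (1,4): now satisfied by earlier moves; stays.
  (2,4): now satisfied by earlier moves; stays.
Resulting grid:
B B - A
B B - A
B - - -
B B - -
All satisfied now.

0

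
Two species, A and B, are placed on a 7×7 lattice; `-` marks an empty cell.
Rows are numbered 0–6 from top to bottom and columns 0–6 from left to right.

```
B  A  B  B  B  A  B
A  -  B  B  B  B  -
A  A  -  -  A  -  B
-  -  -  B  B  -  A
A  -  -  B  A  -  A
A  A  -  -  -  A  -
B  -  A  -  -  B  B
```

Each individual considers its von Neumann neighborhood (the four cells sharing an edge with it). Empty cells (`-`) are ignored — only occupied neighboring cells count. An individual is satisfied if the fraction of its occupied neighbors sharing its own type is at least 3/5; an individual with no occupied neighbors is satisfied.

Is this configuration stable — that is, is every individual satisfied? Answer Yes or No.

No

Row 0: (0,0)B 0/2 ✗ · (0,1)A 0/2 ✗ · (0,2)B 2/3 ✓ · (0,3)B 3/3 ✓ · (0,4)B 2/3 ✓ · (0,5)A 0/3 ✗ · (0,6)B 0/1 ✗
Row 1: (1,0)A 1/2 ✗ · (1,2)B 2/2 ✓ · (1,3)B 3/3 ✓ · (1,4)B 3/4 ✓ · (1,5)B 1/2 ✗
Row 2: (2,0)A 2/2 ✓ · (2,1)A 1/1 ✓ · (2,4)A 0/2 ✗ · (2,6)B 0/1 ✗
Row 3: (3,3)B 2/2 ✓ · (3,4)B 1/3 ✗ · (3,6)A 1/2 ✗
Row 4: (4,0)A 1/1 ✓ · (4,3)B 1/2 ✗ · (4,4)A 0/2 ✗ · (4,6)A 1/1 ✓
Row 5: (5,0)A 2/3 ✓ · (5,1)A 1/1 ✓ · (5,5)A 0/1 ✗
Row 6: (6,0)B 0/1 ✗ · (6,2)A 0/0 ✓ · (6,5)B 1/2 ✗ · (6,6)B 1/1 ✓
For instance (0,0) has only 0/2 same-type neighbors, below 3/5.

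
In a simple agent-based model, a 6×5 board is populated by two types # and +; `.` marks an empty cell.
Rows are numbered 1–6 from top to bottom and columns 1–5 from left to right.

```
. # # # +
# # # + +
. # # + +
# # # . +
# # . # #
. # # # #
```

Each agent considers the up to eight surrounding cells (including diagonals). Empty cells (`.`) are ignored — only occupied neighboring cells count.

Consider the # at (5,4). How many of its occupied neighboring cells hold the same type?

Occupied neighbors of (5,4): (4,3)=#, (4,5)=+, (5,5)=#, (6,3)=#, (6,4)=#, (6,5)=#.
Same type (#): 5 of 6.

5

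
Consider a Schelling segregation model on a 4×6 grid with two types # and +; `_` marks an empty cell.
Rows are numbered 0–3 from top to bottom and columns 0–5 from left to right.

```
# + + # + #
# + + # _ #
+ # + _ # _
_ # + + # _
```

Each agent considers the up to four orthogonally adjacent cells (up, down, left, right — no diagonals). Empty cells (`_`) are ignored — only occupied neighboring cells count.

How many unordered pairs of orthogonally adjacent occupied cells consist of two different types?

Scan each occupied cell's neighbors to the right and below so each pair is counted once.
From row 0: 4 unlike of 10 pairs (running 4/10).
From row 1: 4 unlike of 6 pairs (running 8/16).
From row 2: 2 unlike of 5 pairs (running 10/21).
From row 3: 2 unlike of 3 pairs (running 12/24).
Total adjacent occupied pairs: 24; unlike-type pairs: 12.

12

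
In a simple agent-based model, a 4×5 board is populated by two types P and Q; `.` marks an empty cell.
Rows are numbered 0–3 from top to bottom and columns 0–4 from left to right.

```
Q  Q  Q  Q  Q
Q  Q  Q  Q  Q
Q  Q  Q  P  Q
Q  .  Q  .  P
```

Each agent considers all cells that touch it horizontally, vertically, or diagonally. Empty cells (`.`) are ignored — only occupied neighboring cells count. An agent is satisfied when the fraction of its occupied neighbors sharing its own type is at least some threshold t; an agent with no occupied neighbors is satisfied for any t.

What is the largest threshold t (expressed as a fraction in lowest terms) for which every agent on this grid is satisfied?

1/7

Row 0: (0,0)Q 3/3 · (0,1)Q 5/5 · (0,2)Q 5/5 · (0,3)Q 5/5 · (0,4)Q 3/3
Row 1: (1,0)Q 5/5 · (1,1)Q 8/8 · (1,2)Q 7/8 · (1,3)Q 7/8 · (1,4)Q 4/5
Row 2: (2,0)Q 4/4 · (2,1)Q 7/7 · (2,2)Q 5/6 · (2,3)P 1/7 · (2,4)Q 2/4
Row 3: (3,0)Q 2/2 · (3,2)Q 2/3 · (3,4)P 1/2
The smallest same-type fraction is 1/7 at (2,3), which reduces to 1/7. Any threshold above that leaves this agent unsatisfied.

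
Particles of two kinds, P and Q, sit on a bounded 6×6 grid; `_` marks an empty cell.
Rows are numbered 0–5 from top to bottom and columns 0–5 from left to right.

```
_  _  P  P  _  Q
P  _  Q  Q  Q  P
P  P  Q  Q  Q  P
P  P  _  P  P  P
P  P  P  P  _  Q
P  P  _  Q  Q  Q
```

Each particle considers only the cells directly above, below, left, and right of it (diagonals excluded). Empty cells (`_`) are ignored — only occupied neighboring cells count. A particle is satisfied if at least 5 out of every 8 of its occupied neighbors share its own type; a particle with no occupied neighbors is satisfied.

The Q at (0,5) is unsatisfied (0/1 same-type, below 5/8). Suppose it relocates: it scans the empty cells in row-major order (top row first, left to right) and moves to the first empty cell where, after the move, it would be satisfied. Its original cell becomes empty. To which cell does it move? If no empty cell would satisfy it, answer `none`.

Vacating (0,5). Empty cells in order:
  (0,0): 0/1 same-type → still unsatisfied.
  (0,1): 0/1 same-type → still unsatisfied.
  (0,4): 1/2 same-type → still unsatisfied.
  (1,1): 1/3 same-type → still unsatisfied.
  (3,2): 1/4 same-type → still unsatisfied.
  (4,4): 2/4 same-type → still unsatisfied.
  (5,2): 1/3 same-type → still unsatisfied.

none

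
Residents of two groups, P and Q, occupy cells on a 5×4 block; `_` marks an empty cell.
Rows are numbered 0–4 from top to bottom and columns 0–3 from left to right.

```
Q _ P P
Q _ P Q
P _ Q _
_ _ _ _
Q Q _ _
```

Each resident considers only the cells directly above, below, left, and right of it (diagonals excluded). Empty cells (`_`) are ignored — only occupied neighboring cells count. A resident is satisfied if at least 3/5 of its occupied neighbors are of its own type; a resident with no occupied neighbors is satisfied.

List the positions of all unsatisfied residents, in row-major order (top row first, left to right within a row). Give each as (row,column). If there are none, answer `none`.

Row 0: (0,0)Q 1/1 ok · (0,2)P 2/2 ok · (0,3)P 1/2 unhappy
Row 1: (1,0)Q 1/2 unhappy · (1,2)P 1/3 unhappy · (1,3)Q 0/2 unhappy
Row 2: (2,0)P 0/1 unhappy · (2,2)Q 0/1 unhappy
Row 4: (4,0)Q 1/1 ok · (4,1)Q 1/1 ok

(0,3), (1,0), (1,2), (1,3), (2,0), (2,2)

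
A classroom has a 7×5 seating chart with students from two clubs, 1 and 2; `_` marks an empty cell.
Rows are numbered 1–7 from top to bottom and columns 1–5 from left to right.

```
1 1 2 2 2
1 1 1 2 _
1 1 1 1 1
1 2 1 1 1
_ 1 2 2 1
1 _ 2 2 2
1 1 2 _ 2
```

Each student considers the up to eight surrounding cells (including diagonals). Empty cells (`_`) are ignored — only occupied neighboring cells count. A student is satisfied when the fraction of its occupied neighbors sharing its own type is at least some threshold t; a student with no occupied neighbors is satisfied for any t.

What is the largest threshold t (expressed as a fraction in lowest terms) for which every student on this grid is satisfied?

1/7

Row 1: (1,1)1 3/3 · (1,2)1 4/5 · (1,3)2 2/5 · (1,4)2 3/4 · (1,5)2 2/2
Row 2: (2,1)1 5/5 · (2,2)1 7/8 · (2,3)1 5/8 · (2,4)2 3/7
Row 3: (3,1)1 4/5 · (3,2)1 7/8 · (3,3)1 6/8 · (3,4)1 6/7 · (3,5)1 3/4
Row 4: (4,1)1 3/4 · (4,2)2 1/7 · (4,3)1 5/8 · (4,4)1 6/8 · (4,5)1 4/5
Row 5: (5,2)1 3/6 · (5,3)2 4/7 · (5,4)2 4/8 · (5,5)1 2/5
Row 6: (6,1)1 3/3 · (6,3)2 4/6 · (6,4)2 6/7 · (6,5)2 3/4
Row 7: (7,1)1 2/2 · (7,2)1 2/4 · (7,3)2 2/3 · (7,5)2 2/2
The smallest same-type fraction is 1/7 at (4,2), which reduces to 1/7. Any threshold above that leaves this student unsatisfied.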